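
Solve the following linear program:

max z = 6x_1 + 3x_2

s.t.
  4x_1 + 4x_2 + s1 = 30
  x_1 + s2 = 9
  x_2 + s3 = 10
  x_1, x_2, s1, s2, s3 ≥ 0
x_1 = 7.5, x_2 = 0, z = 45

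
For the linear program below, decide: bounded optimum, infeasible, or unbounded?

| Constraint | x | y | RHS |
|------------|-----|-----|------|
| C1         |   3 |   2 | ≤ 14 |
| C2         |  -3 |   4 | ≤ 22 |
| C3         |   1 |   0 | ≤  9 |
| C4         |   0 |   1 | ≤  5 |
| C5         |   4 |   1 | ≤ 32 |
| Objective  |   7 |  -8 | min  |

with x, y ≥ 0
The point (0, 5) satisfies every constraint, so the LP is feasible; the constraints give x ≤ 9 and y ≤ 5, which with x, y ≥ 0 keep the feasible region inside a bounded box. A feasible, bounded LP attains a finite optimum at a vertex.

Evaluating z = 7x - 8y at each vertex:
  (0, 0): z = 0
  (4.667, 0): z = 32.67
  (1.333, 5): z = -30.67
  (0, 5): z = -40

The LP has an optimal solution: (0, 5) with z = -40.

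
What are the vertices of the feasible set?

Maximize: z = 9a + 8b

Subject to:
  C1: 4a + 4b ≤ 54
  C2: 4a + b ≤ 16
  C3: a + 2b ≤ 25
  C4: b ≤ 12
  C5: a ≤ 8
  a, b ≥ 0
Each vertex is the intersection of two constraint boundaries that also satisfies all remaining constraints:
  a = 0 and b = 0 → (0, 0)
  4a + b = 16 and b = 0 → (4, 0)
  4a + b = 16 and a + 2b = 25 → (1, 12)
  b = 12 and a = 0 → (0, 12)

Vertices: (0, 0), (4, 0), (1, 12), (0, 12)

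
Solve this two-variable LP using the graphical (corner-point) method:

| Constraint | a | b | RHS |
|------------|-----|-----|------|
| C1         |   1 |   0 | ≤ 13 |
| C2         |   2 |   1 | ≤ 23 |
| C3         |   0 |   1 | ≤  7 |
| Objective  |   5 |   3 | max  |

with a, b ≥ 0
a = 8, b = 7, z = 61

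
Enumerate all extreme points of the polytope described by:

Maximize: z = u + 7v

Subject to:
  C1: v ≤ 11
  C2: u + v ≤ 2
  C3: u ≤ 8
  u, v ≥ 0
Each vertex is the intersection of two constraint boundaries that also satisfies all remaining constraints:
  u = 0 and v = 0 → (0, 0)
  u + v = 2 and v = 0 → (2, 0)
  u + v = 2 and u = 0 → (0, 2)

Vertices: (0, 0), (2, 0), (0, 2)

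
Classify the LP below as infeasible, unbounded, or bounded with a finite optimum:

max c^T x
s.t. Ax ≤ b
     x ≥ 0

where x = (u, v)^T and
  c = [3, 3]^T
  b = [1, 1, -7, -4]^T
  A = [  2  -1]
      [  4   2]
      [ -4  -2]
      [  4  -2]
One constraint requires 4u + 2v ≤ 1, while the constraint -4u - 2v ≤ -7 is equivalent to 4u + 2v ≥ 7. Together they would need 7 ≤ 4u + 2v ≤ 1, which is impossible since 7 > 1. No point satisfies all constraints.

The feasible region is empty; the LP is infeasible.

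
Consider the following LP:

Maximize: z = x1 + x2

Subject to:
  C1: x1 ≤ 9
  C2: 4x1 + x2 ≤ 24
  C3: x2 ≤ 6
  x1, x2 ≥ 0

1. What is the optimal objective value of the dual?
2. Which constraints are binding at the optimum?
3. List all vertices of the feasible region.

1. 10.5 (by strong duality, equal to the primal optimum)
2. C2, C3
3. (0, 0), (6, 0), (4.5, 6), (0, 6)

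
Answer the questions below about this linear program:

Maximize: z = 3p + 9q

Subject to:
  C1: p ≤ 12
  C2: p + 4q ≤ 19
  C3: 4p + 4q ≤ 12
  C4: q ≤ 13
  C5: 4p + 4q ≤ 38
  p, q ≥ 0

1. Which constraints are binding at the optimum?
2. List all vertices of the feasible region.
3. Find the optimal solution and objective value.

1. C3, p ≥ 0
2. (0, 0), (3, 0), (0, 3)
3. p = 0, q = 3, z = 27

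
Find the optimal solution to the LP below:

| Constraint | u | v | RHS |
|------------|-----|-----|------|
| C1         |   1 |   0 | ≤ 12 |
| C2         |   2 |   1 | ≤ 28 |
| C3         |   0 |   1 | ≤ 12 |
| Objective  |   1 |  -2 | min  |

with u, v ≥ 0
u = 0, v = 12, z = -24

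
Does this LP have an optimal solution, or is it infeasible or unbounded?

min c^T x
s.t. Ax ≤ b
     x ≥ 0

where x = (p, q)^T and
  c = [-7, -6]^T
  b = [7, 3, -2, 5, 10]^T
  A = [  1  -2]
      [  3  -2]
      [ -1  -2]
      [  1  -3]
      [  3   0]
Feasible point: (0, 1) satisfies every constraint, so the LP is feasible.
Direction d = (0, 1): for each constraint row a, a·d ≤ 0 —
  (1)(0) + (-2)(1) = -2 ≤ 0
  (3)(0) + (-2)(1) = -2 ≤ 0
  (-1)(0) + (-2)(1) = -2 ≤ 0
  (1)(0) + (-3)(1) = -3 ≤ 0
  (3)(0) + (0)(1) = 0 ≤ 0
and d ≥ 0, so (0, 1) + t·d stays feasible for every t ≥ 0. Along this ray z = -7p - 6q changes by -6 per unit t, so z → −∞.

Unbounded — the objective can decrease without bound over the feasible region.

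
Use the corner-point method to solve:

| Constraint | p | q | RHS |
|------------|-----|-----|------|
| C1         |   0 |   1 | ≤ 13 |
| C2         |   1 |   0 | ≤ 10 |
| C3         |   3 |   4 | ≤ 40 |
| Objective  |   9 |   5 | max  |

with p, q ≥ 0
p = 10, q = 2.5, z = 102.5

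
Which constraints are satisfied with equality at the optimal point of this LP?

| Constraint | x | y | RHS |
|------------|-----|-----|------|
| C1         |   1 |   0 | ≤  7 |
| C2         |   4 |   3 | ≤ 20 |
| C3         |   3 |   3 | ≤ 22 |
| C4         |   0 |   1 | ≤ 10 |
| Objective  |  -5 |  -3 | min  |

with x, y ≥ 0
Optimal: x = 5, y = 0
Slack at optimum:
  C1: slack = 2
  C2: slack = 0 (binding)
  C3: slack = 7
  C4: slack = 10
  x ≥ 0: x = 5
  y ≥ 0: y = 0 (binding)
Binding constraints: C2, y ≥ 0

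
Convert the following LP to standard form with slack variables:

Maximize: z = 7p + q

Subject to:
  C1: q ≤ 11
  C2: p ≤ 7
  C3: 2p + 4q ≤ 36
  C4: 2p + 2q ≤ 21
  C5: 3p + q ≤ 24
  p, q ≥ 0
max z = 7p + q

s.t.
  q + s1 = 11
  p + s2 = 7
  2p + 4q + s3 = 36
  2p + 2q + s4 = 21
  3p + q + s5 = 24
  p, q, s1, s2, s3, s4, s5 ≥ 0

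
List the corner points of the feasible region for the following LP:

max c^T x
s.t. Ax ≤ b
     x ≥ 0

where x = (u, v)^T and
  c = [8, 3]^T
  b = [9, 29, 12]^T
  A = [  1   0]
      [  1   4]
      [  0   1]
Each vertex is the intersection of two constraint boundaries that also satisfies all remaining constraints:
  u = 0 and v = 0 → (0, 0)
  u = 9 and v = 0 → (9, 0)
  u = 9 and u + 4v = 29 → (9, 5)
  u + 4v = 29 and u = 0 → (0, 7.25)

Vertices: (0, 0), (9, 0), (9, 5), (0, 7.25)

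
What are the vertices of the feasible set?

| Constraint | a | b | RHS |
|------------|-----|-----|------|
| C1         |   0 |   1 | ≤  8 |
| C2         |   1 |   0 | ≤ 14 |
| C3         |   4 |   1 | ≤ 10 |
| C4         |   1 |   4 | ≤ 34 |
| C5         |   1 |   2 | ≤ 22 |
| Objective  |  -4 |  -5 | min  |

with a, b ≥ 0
Each vertex is the intersection of two constraint boundaries that also satisfies all remaining constraints:
  a = 0 and b = 0 → (0, 0)
  4a + b = 10 and b = 0 → (2.5, 0)
  b = 8 and 4a + b = 10 → (0.5, 8)
  b = 8 and a = 0 → (0, 8)

Vertices: (0, 0), (2.5, 0), (0.5, 8), (0, 8)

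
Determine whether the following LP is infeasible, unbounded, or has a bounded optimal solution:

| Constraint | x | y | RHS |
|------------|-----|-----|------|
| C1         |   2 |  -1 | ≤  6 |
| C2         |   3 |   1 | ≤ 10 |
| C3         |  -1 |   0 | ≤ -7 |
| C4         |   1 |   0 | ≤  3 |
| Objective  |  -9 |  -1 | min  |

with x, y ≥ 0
C4 requires x ≤ 3, while C3 (-x ≤ -7) is equivalent to x ≥ 7. Together they would need 7 ≤ x ≤ 3, which is impossible since 7 > 3. No point satisfies all constraints.

Infeasible — the constraint set is empty.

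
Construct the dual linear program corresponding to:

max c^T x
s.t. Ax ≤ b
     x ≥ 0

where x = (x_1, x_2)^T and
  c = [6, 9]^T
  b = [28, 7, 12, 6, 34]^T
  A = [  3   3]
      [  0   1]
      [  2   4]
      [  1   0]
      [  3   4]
Minimize: z = 28y1 + 7y2 + 12y3 + 6y4 + 34y5

Subject to:
  C1: -3y1 - 2y3 - y4 - 3y5 ≤ -6
  C2: -3y1 - y2 - 4y3 - 4y5 ≤ -9
  y1, y2, y3, y4, y5 ≥ 0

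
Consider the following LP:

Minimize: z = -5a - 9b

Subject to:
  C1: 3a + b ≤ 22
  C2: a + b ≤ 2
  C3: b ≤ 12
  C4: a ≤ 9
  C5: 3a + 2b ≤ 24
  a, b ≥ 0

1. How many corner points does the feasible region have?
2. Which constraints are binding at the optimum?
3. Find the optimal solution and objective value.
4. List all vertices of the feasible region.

1. 3
2. C2, a ≥ 0
3. a = 0, b = 2, z = -18
4. (0, 0), (2, 0), (0, 2)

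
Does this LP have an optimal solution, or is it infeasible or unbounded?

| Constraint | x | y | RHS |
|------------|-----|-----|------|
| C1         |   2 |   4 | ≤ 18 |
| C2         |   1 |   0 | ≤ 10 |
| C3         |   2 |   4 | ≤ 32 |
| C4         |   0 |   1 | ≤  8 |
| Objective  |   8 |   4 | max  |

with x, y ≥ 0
The point (9, 0) satisfies every constraint, so the LP is feasible; the constraints give x ≤ 10 and y ≤ 8, which with x, y ≥ 0 keep the feasible region inside a bounded box. A feasible, bounded LP attains a finite optimum at a vertex.

Evaluating z = 8x + 4y at each vertex:
  (0, 0): z = 0
  (9, 0): z = 72
  (0, 4.5): z = 18

Bounded optimum: z* = 72 at (9, 0).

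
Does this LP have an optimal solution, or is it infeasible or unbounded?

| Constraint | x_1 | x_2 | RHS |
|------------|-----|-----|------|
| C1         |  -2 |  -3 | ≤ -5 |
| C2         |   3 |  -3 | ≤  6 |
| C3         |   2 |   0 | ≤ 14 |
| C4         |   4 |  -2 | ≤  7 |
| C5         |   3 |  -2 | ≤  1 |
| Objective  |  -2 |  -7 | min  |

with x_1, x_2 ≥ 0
Feasible point: (0, 2) satisfies every constraint, so the LP is feasible.
Direction d = (0, 1): for each constraint row a, a·d ≤ 0 —
  (-2)(0) + (-3)(1) = -3 ≤ 0
  (3)(0) + (-3)(1) = -3 ≤ 0
  (2)(0) + (0)(1) = 0 ≤ 0
  (4)(0) + (-2)(1) = -2 ≤ 0
  (3)(0) + (-2)(1) = -2 ≤ 0
and d ≥ 0, so (0, 2) + t·d stays feasible for every t ≥ 0. Along this ray z = -2x_1 - 7x_2 changes by -7 per unit t, so z → −∞.

The LP is unbounded; z can be made arbitrarily small.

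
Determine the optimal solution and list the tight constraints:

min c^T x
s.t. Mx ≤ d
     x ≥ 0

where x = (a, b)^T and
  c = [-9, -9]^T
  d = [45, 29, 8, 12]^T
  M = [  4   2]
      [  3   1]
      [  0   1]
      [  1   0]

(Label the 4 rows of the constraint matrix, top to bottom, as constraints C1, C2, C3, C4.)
Optimal: a = 7, b = 8
Slack at optimum:
  C1: slack = 1
  C2: slack = 0 (binding)
  C3: slack = 0 (binding)
  C4: slack = 5
  a ≥ 0: a = 7
  b ≥ 0: b = 8
Binding constraints: C2, C3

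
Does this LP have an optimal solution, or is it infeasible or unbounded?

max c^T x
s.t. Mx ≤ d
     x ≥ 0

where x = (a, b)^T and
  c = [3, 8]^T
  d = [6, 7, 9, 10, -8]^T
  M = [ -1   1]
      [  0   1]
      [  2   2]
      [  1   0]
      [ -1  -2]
The point (0, 4.5) satisfies every constraint, so the LP is feasible; the constraints give a ≤ 10 and b ≤ 7, which with a, b ≥ 0 keep the feasible region inside a bounded box. A feasible, bounded LP attains a finite optimum at a vertex.

Bounded optimum: z* = 36 at (0, 4.5).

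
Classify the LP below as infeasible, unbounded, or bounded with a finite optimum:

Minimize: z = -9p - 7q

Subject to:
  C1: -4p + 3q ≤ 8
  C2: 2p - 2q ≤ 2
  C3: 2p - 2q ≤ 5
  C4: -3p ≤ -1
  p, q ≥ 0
Feasible point: (1, 0) satisfies every constraint, so the LP is feasible.
Direction d = (1, 1): for each constraint row a, a·d ≤ 0 —
  (-4)(1) + (3)(1) = -1 ≤ 0
  (2)(1) + (-2)(1) = 0 ≤ 0
  (2)(1) + (-2)(1) = 0 ≤ 0
  (-3)(1) + (0)(1) = -3 ≤ 0
and d ≥ 0, so (1, 0) + t·d stays feasible for every t ≥ 0. Along this ray z = -9p - 7q changes by -16 per unit t, so z → −∞.

The LP is unbounded; z can be made arbitrarily small.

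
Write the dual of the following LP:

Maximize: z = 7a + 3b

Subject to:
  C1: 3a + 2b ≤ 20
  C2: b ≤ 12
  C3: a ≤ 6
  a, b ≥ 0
Minimize: z = 20y1 + 12y2 + 6y3

Subject to:
  C1: -3y1 - y3 ≤ -7
  C2: -2y1 - y2 ≤ -3
  y1, y2, y3 ≥ 0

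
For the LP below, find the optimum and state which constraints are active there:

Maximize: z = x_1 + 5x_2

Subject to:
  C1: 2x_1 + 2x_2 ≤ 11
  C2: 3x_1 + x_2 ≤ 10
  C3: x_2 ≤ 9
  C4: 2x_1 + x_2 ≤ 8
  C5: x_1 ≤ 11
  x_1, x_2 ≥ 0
Optimal: x_1 = 0, x_2 = 5.5
Binding: C1, x_1 ≥ 0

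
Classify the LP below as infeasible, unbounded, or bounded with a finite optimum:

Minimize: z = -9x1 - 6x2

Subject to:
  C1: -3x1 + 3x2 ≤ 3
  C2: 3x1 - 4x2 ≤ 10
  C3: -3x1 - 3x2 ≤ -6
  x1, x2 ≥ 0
Feasible point: (1, 1) satisfies every constraint, so the LP is feasible.
Direction d = (1, 1): for each constraint row a, a·d ≤ 0 —
  (-3)(1) + (3)(1) = 0 ≤ 0
  (3)(1) + (-4)(1) = -1 ≤ 0
  (-3)(1) + (-3)(1) = -6 ≤ 0
and d ≥ 0, so (1, 1) + t·d stays feasible for every t ≥ 0. Along this ray z = -9x1 - 6x2 changes by -15 per unit t, so z → −∞.

Unbounded — the objective can decrease without bound over the feasible region.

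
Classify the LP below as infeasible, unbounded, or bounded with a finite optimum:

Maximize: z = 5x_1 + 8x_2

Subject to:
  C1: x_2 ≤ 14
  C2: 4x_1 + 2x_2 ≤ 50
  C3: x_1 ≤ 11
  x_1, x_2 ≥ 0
The point (5.5, 14) satisfies every constraint, so the LP is feasible; the constraints give x_1 ≤ 11 and x_2 ≤ 14, which with x_1, x_2 ≥ 0 keep the feasible region inside a bounded box. A feasible, bounded LP attains a finite optimum at a vertex.

Evaluating z = 5x_1 + 8x_2 at each vertex:
  (0, 0): z = 0
  (11, 0): z = 55
  (11, 3): z = 79
  (5.5, 14): z = 139.5
  (0, 14): z = 112

The LP has an optimal solution: (5.5, 14) with z = 139.5.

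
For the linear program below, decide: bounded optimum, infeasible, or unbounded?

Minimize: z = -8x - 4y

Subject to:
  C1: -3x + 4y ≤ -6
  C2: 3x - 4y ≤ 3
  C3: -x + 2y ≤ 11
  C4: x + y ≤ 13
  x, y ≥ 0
C2 requires 3x - 4y ≤ 3, while C1 (-3x + 4y ≤ -6) is equivalent to 3x - 4y ≥ 6. Together they would need 6 ≤ 3x - 4y ≤ 3, which is impossible since 6 > 3. No point satisfies all constraints.

Infeasible: no point satisfies all constraints simultaneously.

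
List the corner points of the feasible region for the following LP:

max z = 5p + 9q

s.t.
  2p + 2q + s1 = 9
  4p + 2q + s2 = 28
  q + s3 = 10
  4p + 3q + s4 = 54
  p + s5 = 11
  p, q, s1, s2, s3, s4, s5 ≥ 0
Each vertex is the intersection of two constraint boundaries that also satisfies all remaining constraints:
  p = 0 and q = 0 → (0, 0)
  2p + 2q = 9 and q = 0 → (4.5, 0)
  2p + 2q = 9 and p = 0 → (0, 4.5)

Vertices: (0, 0), (4.5, 0), (0, 4.5)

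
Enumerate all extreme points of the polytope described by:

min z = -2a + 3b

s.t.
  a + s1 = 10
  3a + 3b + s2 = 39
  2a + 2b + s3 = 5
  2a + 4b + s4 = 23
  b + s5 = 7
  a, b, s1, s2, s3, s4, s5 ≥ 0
Each vertex is the intersection of two constraint boundaries that also satisfies all remaining constraints:
  a = 0 and b = 0 → (0, 0)
  2a + 2b = 5 and b = 0 → (2.5, 0)
  2a + 2b = 5 and a = 0 → (0, 2.5)

Vertices: (0, 0), (2.5, 0), (0, 2.5)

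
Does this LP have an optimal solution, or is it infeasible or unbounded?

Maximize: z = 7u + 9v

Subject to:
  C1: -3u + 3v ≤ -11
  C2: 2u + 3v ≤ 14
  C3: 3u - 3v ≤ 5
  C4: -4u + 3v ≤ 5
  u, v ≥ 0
C3 requires 3u - 3v ≤ 5, while C1 (-3u + 3v ≤ -11) is equivalent to 3u - 3v ≥ 11. Together they would need 11 ≤ 3u - 3v ≤ 5, which is impossible since 11 > 5. No point satisfies all constraints.

Infeasible — the constraint set is empty.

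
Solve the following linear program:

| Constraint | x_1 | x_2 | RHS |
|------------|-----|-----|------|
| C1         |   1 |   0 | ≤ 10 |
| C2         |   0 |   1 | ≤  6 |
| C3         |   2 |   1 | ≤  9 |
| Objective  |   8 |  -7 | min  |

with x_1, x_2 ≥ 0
Each vertex is the intersection of two constraint boundaries that also satisfies all remaining constraints:
  x_1 = 0 and x_2 = 0 → (0, 0)
  2x_1 + x_2 = 9 and x_2 = 0 → (4.5, 0)
  x_2 = 6 and 2x_1 + x_2 = 9 → (1.5, 6)
  x_2 = 6 and x_1 = 0 → (0, 6)

Evaluating z = 8x_1 - 7x_2 at each vertex:
  (0, 0): z = 0
  (4.5, 0): z = 36
  (1.5, 6): z = -30
  (0, 6): z = -42

The minimum is at (0, 6) with z = -42.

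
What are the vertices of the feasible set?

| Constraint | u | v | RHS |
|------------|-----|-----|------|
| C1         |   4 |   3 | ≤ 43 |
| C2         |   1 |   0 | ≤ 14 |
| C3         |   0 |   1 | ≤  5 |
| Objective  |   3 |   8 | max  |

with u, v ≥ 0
Each vertex is the intersection of two constraint boundaries that also satisfies all remaining constraints:
  u = 0 and v = 0 → (0, 0)
  4u + 3v = 43 and v = 0 → (10.75, 0)
  4u + 3v = 43 and v = 5 → (7, 5)
  v = 5 and u = 0 → (0, 5)

Vertices: (0, 0), (10.75, 0), (7, 5), (0, 5)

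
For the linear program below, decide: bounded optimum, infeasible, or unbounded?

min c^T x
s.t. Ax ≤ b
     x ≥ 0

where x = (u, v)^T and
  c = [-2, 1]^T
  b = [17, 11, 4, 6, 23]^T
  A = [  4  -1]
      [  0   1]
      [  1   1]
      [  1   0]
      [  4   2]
The point (4, 0) satisfies every constraint, so the LP is feasible; the constraints give u ≤ 6 and v ≤ 11, which with u, v ≥ 0 keep the feasible region inside a bounded box. A feasible, bounded LP attains a finite optimum at a vertex.

Evaluating z = -2u + v at each vertex:
  (0, 0): z = 0
  (4, 0): z = -8
  (0, 4): z = 4

Feasible with finite optimum z* = -8 at (4, 0).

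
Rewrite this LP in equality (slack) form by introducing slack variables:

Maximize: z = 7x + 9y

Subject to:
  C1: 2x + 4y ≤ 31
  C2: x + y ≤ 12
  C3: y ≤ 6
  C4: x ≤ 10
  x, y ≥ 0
max z = 7x + 9y

s.t.
  2x + 4y + s1 = 31
  x + y + s2 = 12
  y + s3 = 6
  x + s4 = 10
  x, y, s1, s2, s3, s4 ≥ 0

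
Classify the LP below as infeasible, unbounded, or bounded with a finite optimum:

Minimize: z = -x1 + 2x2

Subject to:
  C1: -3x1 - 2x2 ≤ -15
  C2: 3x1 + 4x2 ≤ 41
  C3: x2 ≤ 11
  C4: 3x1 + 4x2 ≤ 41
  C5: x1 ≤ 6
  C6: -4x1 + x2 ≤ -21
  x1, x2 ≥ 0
The point (6, 0) satisfies every constraint, so the LP is feasible; the constraints give x1 ≤ 6 and x2 ≤ 11, which with x1, x2 ≥ 0 keep the feasible region inside a bounded box. A feasible, bounded LP attains a finite optimum at a vertex.

Evaluating z = -x1 + 2x2 at each vertex:
  (5.25, 0): z = -5.25
  (6, 0): z = -6
  (6, 3): z = 0

Bounded optimum: z* = -6 at (6, 0).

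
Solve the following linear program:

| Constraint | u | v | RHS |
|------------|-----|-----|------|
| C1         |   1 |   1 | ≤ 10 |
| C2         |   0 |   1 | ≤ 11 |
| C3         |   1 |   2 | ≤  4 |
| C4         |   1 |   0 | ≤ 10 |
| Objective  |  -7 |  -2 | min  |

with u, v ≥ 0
Each vertex is the intersection of two constraint boundaries that also satisfies all remaining constraints:
  u = 0 and v = 0 → (0, 0)
  u + 2v = 4 and v = 0 → (4, 0)
  u + 2v = 4 and u = 0 → (0, 2)

Evaluating z = -7u - 2v at each vertex:
  (0, 0): z = 0
  (4, 0): z = -28
  (0, 2): z = -4

The minimum is at (4, 0) with z = -28.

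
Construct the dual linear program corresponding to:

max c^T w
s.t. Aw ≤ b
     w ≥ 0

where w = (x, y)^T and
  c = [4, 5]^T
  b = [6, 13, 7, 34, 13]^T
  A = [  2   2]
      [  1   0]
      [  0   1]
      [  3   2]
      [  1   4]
Minimize: z = 6y1 + 13y2 + 7y3 + 34y4 + 13y5

Subject to:
  C1: -2y1 - y2 - 3y4 - y5 ≤ -4
  C2: -2y1 - y3 - 2y4 - 4y5 ≤ -5
  y1, y2, y3, y4, y5 ≥ 0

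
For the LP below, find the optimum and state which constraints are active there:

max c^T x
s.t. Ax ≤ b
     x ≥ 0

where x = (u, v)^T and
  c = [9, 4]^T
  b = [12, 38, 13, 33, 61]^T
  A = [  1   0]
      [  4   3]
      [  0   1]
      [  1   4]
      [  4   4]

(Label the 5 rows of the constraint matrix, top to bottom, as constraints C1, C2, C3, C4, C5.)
Optimal: u = 9.5, v = 0
Slack at optimum:
  C1: slack = 2.5
  C2: slack = 0 (binding)
  C3: slack = 13
  C4: slack = 23.5
  C5: slack = 23
  u ≥ 0: u = 9.5
  v ≥ 0: v = 0 (binding)
Binding constraints: C2, v ≥ 0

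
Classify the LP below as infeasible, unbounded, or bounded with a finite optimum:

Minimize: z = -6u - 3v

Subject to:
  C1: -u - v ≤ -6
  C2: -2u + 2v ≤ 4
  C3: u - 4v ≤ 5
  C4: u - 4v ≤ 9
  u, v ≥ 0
Feasible point: (2, 4) satisfies every constraint, so the LP is feasible.
Direction d = (1, 1): for each constraint row a, a·d ≤ 0 —
  (-1)(1) + (-1)(1) = -2 ≤ 0
  (-2)(1) + (2)(1) = 0 ≤ 0
  (1)(1) + (-4)(1) = -3 ≤ 0
  (1)(1) + (-4)(1) = -3 ≤ 0
and d ≥ 0, so (2, 4) + t·d stays feasible for every t ≥ 0. Along this ray z = -6u - 3v changes by -9 per unit t, so z → −∞.

Unbounded — the objective can decrease without bound over the feasible region.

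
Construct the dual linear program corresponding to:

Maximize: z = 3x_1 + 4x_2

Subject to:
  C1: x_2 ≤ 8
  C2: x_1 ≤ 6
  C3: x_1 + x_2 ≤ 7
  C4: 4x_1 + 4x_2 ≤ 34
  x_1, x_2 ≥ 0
Minimize: z = 8y1 + 6y2 + 7y3 + 34y4

Subject to:
  C1: -y2 - y3 - 4y4 ≤ -3
  C2: -y1 - y3 - 4y4 ≤ -4
  y1, y2, y3, y4 ≥ 0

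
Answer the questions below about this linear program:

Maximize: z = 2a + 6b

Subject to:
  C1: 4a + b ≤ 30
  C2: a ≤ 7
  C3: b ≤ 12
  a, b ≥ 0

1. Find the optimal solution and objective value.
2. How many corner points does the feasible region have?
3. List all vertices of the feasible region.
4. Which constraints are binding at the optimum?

1. a = 4.5, b = 12, z = 81
2. 5
3. (0, 0), (7, 0), (7, 2), (4.5, 12), (0, 12)
4. C1, C3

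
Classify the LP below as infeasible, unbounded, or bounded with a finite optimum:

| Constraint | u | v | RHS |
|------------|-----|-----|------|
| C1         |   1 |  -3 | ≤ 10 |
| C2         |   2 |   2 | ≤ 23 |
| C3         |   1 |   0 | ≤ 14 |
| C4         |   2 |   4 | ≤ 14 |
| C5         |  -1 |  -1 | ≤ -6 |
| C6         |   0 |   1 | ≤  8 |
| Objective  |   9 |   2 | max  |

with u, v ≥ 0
The point (7, 0) satisfies every constraint, so the LP is feasible; the constraints give u ≤ 14 and v ≤ 8, which with u, v ≥ 0 keep the feasible region inside a bounded box. A feasible, bounded LP attains a finite optimum at a vertex.

Bounded optimum: z* = 63 at (7, 0).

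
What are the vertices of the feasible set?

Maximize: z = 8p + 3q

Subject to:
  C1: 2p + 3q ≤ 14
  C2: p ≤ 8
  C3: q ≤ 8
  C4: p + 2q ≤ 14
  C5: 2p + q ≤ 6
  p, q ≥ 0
Each vertex is the intersection of two constraint boundaries that also satisfies all remaining constraints:
  p = 0 and q = 0 → (0, 0)
  2p + q = 6 and q = 0 → (3, 0)
  2p + 3q = 14 and 2p + q = 6 → (1, 4)
  2p + 3q = 14 and p = 0 → (0, 4.667)

Vertices: (0, 0), (3, 0), (1, 4), (0, 4.667)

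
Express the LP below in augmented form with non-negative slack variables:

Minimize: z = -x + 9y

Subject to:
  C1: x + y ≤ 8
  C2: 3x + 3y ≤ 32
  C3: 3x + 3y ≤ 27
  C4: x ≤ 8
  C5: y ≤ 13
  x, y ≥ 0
min z = -x + 9y

s.t.
  x + y + s1 = 8
  3x + 3y + s2 = 32
  3x + 3y + s3 = 27
  x + s4 = 8
  y + s5 = 13
  x, y, s1, s2, s3, s4, s5 ≥ 0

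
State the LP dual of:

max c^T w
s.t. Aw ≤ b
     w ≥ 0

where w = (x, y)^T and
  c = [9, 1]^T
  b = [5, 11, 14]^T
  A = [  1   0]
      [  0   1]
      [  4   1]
Minimize: z = 5y1 + 11y2 + 14y3

Subject to:
  C1: -y1 - 4y3 ≤ -9
  C2: -y2 - y3 ≤ -1
  y1, y2, y3 ≥ 0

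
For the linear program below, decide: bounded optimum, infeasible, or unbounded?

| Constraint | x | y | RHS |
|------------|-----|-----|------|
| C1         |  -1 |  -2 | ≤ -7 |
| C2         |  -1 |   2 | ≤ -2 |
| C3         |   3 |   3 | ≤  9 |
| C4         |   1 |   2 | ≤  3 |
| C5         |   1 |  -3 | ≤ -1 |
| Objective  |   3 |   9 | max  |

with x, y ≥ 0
C4 requires x + 2y ≤ 3, while C1 (-x - 2y ≤ -7) is equivalent to x + 2y ≥ 7. Together they would need 7 ≤ x + 2y ≤ 3, which is impossible since 7 > 3. No point satisfies all constraints.

Infeasible — the constraint set is empty.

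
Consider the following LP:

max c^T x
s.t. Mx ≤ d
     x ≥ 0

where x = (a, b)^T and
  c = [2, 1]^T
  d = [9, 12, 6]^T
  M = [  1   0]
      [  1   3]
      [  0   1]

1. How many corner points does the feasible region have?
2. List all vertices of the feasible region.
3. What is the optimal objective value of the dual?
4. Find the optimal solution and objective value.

1. 4
2. (0, 0), (9, 0), (9, 1), (0, 4)
3. 19 (by strong duality, equal to the primal optimum)
4. a = 9, b = 1, z = 19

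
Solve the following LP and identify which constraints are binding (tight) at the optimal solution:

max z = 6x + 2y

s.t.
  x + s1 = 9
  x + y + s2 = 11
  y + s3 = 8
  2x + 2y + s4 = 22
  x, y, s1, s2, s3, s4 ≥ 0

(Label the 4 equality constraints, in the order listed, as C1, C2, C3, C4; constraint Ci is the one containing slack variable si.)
Optimal: x = 9, y = 2
Slack at optimum:
  C1: slack = 0 (binding)
  C2: slack = 0 (binding)
  C3: slack = 6
  C4: slack = 0 (binding)
  x ≥ 0: x = 9
  y ≥ 0: y = 2
Binding constraints: C1, C2, C4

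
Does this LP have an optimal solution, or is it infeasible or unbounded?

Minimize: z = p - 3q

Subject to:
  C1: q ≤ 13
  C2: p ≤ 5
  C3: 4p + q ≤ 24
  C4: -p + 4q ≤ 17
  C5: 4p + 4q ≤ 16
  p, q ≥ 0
The point (0, 4) satisfies every constraint, so the LP is feasible; the constraints give p ≤ 5 and q ≤ 13, which with p, q ≥ 0 keep the feasible region inside a bounded box. A feasible, bounded LP attains a finite optimum at a vertex.

Evaluating z = p - 3q at each vertex:
  (0, 0): z = 0
  (4, 0): z = 4
  (0, 4): z = -12

The LP has an optimal solution: (0, 4) with z = -12.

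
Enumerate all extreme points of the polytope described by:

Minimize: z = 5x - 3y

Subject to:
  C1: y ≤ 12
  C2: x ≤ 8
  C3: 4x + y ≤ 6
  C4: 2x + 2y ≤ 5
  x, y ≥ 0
Each vertex is the intersection of two constraint boundaries that also satisfies all remaining constraints:
  x = 0 and y = 0 → (0, 0)
  4x + y = 6 and y = 0 → (1.5, 0)
  4x + y = 6 and 2x + 2y = 5 → (1.167, 1.333)
  2x + 2y = 5 and x = 0 → (0, 2.5)

Vertices: (0, 0), (1.5, 0), (1.167, 1.333), (0, 2.5)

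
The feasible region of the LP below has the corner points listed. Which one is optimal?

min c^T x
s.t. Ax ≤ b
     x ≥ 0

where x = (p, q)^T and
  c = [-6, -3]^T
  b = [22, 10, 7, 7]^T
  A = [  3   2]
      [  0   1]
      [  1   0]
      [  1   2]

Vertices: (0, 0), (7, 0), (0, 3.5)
(7, 0) with z = -42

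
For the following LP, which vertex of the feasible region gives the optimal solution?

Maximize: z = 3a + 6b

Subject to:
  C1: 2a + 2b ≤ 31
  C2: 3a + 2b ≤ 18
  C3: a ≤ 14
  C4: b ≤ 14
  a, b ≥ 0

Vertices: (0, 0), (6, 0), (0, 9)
Evaluating z = 3a + 6b at each vertex:
  (0, 0): z = 0
  (6, 0): z = 18
  (0, 9): z = 54

The largest value is z = 54, attained at (0, 9).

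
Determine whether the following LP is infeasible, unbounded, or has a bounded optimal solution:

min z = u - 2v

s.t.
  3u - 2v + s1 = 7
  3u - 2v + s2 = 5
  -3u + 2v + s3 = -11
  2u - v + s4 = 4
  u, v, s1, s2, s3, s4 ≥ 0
The row 3u - 2v + s1 = 7 with s1 ≥ 0 requires 3u - 2v ≤ 7, while the row -3u + 2v + s3 = -11 with s3 ≥ 0 is equivalent to 3u - 2v ≥ 11. Together they would need 11 ≤ 3u - 2v ≤ 7, which is impossible since 11 > 7. No point satisfies all constraints.

Infeasible — the constraint set is empty.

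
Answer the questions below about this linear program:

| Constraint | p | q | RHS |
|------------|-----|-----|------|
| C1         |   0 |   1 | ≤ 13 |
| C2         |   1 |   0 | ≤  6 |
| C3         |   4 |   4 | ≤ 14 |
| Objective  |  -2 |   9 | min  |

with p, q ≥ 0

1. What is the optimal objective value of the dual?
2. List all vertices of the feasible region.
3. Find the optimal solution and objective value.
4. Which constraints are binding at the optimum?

1. -7 (by strong duality, equal to the primal optimum)
2. (0, 0), (3.5, 0), (0, 3.5)
3. p = 3.5, q = 0, z = -7
4. C3, q ≥ 0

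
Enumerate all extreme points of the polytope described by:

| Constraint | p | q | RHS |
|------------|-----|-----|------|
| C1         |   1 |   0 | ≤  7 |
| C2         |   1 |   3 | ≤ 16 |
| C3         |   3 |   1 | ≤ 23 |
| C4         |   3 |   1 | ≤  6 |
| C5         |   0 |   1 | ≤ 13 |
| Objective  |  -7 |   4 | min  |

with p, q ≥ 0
Each vertex is the intersection of two constraint boundaries that also satisfies all remaining constraints:
  p = 0 and q = 0 → (0, 0)
  3p + q = 6 and q = 0 → (2, 0)
  p + 3q = 16 and 3p + q = 6 → (0.25, 5.25)
  p + 3q = 16 and p = 0 → (0, 5.333)

Vertices: (0, 0), (2, 0), (0.25, 5.25), (0, 5.333)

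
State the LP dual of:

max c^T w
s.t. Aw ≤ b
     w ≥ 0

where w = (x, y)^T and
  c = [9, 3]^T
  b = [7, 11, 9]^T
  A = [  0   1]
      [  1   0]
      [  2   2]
Minimize: z = 7y1 + 11y2 + 9y3

Subject to:
  C1: -y2 - 2y3 ≤ -9
  C2: -y1 - 2y3 ≤ -3
  y1, y2, y3 ≥ 0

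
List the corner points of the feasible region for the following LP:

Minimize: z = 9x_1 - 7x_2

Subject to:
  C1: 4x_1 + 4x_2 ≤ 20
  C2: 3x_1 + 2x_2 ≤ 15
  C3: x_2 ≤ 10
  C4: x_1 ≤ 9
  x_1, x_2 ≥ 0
Each vertex is the intersection of two constraint boundaries that also satisfies all remaining constraints:
  x_1 = 0 and x_2 = 0 → (0, 0)
  4x_1 + 4x_2 = 20 and 3x_1 + 2x_2 = 15 → (5, 0)
  4x_1 + 4x_2 = 20 and x_1 = 0 → (0, 5)

Vertices: (0, 0), (5, 0), (0, 5)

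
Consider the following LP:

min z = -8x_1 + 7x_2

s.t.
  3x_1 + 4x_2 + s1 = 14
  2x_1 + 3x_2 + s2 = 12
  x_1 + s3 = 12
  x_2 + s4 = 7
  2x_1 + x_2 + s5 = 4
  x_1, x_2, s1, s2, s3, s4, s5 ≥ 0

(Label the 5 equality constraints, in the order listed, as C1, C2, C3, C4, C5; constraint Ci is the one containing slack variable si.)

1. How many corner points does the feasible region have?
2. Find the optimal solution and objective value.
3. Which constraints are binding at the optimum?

1. 4
2. x_1 = 2, x_2 = 0, z = -16
3. C5, x_2 ≥ 0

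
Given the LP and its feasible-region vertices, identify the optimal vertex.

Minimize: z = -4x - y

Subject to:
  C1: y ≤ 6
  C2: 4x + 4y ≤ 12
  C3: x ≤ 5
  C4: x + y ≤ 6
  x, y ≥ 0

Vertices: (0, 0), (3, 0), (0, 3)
(3, 0) with z = -12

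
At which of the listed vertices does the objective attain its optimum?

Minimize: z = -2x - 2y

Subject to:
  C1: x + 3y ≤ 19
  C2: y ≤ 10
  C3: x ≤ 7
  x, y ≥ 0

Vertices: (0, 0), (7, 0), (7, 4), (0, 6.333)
Evaluating z = -2x - 2y at each vertex:
  (0, 0): z = 0
  (7, 0): z = -14
  (7, 4): z = -22
  (0, 6.333): z = -12.67

The smallest value is z = -22, attained at (7, 4).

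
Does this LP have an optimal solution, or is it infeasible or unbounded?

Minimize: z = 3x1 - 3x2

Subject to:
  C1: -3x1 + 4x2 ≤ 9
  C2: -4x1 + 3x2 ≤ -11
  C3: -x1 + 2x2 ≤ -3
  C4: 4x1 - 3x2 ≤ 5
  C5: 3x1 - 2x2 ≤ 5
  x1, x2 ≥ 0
C4 requires 4x1 - 3x2 ≤ 5, while C2 (-4x1 + 3x2 ≤ -11) is equivalent to 4x1 - 3x2 ≥ 11. Together they would need 11 ≤ 4x1 - 3x2 ≤ 5, which is impossible since 11 > 5. No point satisfies all constraints.

The feasible region is empty; the LP is infeasible.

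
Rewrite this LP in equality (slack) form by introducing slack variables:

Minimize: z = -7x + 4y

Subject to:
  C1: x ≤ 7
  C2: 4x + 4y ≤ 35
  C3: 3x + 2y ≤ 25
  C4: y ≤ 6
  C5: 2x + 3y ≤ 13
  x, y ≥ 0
min z = -7x + 4y

s.t.
  x + s1 = 7
  4x + 4y + s2 = 35
  3x + 2y + s3 = 25
  y + s4 = 6
  2x + 3y + s5 = 13
  x, y, s1, s2, s3, s4, s5 ≥ 0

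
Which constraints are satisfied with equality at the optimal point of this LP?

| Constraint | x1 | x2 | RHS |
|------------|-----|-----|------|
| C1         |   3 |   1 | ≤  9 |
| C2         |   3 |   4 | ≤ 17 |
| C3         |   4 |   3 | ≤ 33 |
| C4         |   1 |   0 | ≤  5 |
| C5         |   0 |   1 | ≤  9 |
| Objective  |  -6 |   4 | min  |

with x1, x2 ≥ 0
Optimal: x1 = 3, x2 = 0
Slack at optimum:
  C1: slack = 0 (binding)
  C2: slack = 8
  C3: slack = 21
  C4: slack = 2
  C5: slack = 9
  x1 ≥ 0: x1 = 3
  x2 ≥ 0: x2 = 0 (binding)
Binding constraints: C1, x2 ≥ 0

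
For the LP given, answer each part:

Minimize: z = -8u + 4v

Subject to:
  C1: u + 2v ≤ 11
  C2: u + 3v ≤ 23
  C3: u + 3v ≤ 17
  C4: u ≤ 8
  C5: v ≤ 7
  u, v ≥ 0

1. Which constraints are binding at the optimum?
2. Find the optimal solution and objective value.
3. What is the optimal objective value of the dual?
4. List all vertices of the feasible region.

1. C4, v ≥ 0
2. u = 8, v = 0, z = -64
3. -64 (by strong duality, equal to the primal optimum)
4. (0, 0), (8, 0), (8, 1.5), (0, 5.5)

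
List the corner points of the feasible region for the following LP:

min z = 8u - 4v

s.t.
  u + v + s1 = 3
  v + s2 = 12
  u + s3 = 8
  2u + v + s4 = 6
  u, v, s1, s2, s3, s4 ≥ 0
Each vertex is the intersection of two constraint boundaries that also satisfies all remaining constraints:
  u = 0 and v = 0 → (0, 0)
  u + v = 3 and 2u + v = 6 → (3, 0)
  u + v = 3 and u = 0 → (0, 3)

Vertices: (0, 0), (3, 0), (0, 3)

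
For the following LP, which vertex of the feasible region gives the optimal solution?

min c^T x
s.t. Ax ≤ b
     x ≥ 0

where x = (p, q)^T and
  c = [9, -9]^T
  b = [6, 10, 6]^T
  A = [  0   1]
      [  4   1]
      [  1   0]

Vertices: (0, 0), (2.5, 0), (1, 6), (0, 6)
(0, 6) with z = -54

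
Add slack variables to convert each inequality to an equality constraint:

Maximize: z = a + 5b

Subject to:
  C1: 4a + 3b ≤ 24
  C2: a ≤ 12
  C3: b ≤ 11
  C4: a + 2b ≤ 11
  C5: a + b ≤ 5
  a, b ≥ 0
max z = a + 5b

s.t.
  4a + 3b + s1 = 24
  a + s2 = 12
  b + s3 = 11
  a + 2b + s4 = 11
  a + b + s5 = 5
  a, b, s1, s2, s3, s4, s5 ≥ 0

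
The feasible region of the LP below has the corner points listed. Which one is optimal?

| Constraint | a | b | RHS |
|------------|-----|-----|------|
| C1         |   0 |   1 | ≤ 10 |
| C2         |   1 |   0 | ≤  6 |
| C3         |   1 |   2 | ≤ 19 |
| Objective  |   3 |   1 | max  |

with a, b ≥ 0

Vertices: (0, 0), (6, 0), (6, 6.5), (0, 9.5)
(6, 6.5) with z = 24.5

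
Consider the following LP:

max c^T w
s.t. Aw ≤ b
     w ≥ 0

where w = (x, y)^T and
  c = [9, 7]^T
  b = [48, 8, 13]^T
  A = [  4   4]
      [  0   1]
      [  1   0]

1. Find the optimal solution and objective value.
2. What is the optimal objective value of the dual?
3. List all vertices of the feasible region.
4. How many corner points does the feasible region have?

1. x = 12, y = 0, z = 108
2. 108 (by strong duality, equal to the primal optimum)
3. (0, 0), (12, 0), (4, 8), (0, 8)
4. 4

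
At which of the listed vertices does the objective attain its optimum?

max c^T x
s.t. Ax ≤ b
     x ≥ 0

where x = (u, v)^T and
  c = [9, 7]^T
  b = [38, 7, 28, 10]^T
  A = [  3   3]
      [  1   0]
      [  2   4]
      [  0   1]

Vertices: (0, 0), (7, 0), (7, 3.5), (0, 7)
Evaluating z = 9u + 7v at each vertex:
  (0, 0): z = 0
  (7, 0): z = 63
  (7, 3.5): z = 87.5
  (0, 7): z = 49

The largest value is z = 87.5, attained at (7, 3.5).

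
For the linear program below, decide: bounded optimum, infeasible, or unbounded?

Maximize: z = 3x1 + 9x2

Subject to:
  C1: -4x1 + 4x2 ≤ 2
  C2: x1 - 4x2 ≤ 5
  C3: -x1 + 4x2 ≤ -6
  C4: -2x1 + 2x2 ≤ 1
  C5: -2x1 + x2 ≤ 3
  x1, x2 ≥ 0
C2 requires x1 - 4x2 ≤ 5, while C3 (-x1 + 4x2 ≤ -6) is equivalent to x1 - 4x2 ≥ 6. Together they would need 6 ≤ x1 - 4x2 ≤ 5, which is impossible since 6 > 5. No point satisfies all constraints.

Infeasible — the constraint set is empty.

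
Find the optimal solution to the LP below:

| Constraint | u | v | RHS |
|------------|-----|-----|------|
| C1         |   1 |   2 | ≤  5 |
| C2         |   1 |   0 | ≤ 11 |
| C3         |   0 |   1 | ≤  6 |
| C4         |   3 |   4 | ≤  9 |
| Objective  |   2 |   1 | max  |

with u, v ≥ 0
u = 3, v = 0, z = 6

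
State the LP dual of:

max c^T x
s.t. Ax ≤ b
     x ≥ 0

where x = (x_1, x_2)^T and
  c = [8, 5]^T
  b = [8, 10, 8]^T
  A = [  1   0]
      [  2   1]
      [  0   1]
Minimize: z = 8y1 + 10y2 + 8y3

Subject to:
  C1: -y1 - 2y2 ≤ -8
  C2: -y2 - y3 ≤ -5
  y1, y2, y3 ≥ 0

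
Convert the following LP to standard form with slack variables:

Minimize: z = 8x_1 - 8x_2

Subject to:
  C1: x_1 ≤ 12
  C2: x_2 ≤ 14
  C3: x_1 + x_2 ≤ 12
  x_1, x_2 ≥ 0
min z = 8x_1 - 8x_2

s.t.
  x_1 + s1 = 12
  x_2 + s2 = 14
  x_1 + x_2 + s3 = 12
  x_1, x_2, s1, s2, s3 ≥ 0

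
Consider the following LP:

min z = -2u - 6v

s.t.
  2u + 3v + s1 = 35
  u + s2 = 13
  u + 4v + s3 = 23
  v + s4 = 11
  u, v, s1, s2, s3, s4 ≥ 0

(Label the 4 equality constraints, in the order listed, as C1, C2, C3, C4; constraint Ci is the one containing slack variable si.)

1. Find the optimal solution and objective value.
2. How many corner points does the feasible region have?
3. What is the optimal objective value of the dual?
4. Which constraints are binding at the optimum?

1. u = 13, v = 2.5, z = -41
2. 4
3. -41 (by strong duality, equal to the primal optimum)
4. C2, C3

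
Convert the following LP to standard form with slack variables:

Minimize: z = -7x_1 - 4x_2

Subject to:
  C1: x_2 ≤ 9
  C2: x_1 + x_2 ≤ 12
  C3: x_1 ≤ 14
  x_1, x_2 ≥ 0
min z = -7x_1 - 4x_2

s.t.
  x_2 + s1 = 9
  x_1 + x_2 + s2 = 12
  x_1 + s3 = 14
  x_1, x_2, s1, s2, s3 ≥ 0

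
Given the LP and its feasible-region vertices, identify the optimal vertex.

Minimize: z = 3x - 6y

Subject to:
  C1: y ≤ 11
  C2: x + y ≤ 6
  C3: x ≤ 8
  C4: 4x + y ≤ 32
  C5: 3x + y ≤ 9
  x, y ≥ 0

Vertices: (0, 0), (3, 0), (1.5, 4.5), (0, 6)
Evaluating z = 3x - 6y at each vertex:
  (0, 0): z = 0
  (3, 0): z = 9
  (1.5, 4.5): z = -22.5
  (0, 6): z = -36

The smallest value is z = -36, attained at (0, 6).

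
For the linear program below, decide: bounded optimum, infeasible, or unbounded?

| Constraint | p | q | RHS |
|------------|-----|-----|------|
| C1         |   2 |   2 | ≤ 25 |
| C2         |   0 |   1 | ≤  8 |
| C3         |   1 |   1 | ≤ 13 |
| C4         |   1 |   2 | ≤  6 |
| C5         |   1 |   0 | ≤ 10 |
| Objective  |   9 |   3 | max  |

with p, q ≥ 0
The point (6, 0) satisfies every constraint, so the LP is feasible; the constraints give p ≤ 10 and q ≤ 8, which with p, q ≥ 0 keep the feasible region inside a bounded box. A feasible, bounded LP attains a finite optimum at a vertex.

Evaluating z = 9p + 3q at each vertex:
  (0, 0): z = 0
  (6, 0): z = 54
  (0, 3): z = 9

The LP has an optimal solution: (6, 0) with z = 54.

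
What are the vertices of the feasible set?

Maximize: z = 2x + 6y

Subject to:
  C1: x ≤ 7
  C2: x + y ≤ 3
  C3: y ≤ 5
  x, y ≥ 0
Each vertex is the intersection of two constraint boundaries that also satisfies all remaining constraints:
  x = 0 and y = 0 → (0, 0)
  x + y = 3 and y = 0 → (3, 0)
  x + y = 3 and x = 0 → (0, 3)

Vertices: (0, 0), (3, 0), (0, 3)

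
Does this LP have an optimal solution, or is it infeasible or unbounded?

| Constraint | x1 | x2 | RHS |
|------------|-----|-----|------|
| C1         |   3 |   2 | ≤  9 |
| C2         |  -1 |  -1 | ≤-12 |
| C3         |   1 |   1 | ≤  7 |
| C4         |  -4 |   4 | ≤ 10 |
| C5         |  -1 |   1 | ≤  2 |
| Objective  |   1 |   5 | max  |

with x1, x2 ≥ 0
C3 requires x1 + x2 ≤ 7, while C2 (-x1 - x2 ≤ -12) is equivalent to x1 + x2 ≥ 12. Together they would need 12 ≤ x1 + x2 ≤ 7, which is impossible since 12 > 7. No point satisfies all constraints.

Infeasible: no point satisfies all constraints simultaneously.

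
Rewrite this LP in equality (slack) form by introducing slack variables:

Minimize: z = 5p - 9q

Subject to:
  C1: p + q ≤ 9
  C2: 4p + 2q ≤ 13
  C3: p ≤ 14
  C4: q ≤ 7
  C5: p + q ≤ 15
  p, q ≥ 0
min z = 5p - 9q

s.t.
  p + q + s1 = 9
  4p + 2q + s2 = 13
  p + s3 = 14
  q + s4 = 7
  p + q + s5 = 15
  p, q, s1, s2, s3, s4, s5 ≥ 0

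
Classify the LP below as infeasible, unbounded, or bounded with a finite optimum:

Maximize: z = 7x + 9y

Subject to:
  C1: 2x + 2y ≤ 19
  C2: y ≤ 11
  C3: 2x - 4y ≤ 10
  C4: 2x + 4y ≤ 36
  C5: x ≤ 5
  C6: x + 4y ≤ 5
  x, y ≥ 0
The point (5, 0) satisfies every constraint, so the LP is feasible; the constraints give x ≤ 5 and y ≤ 11, which with x, y ≥ 0 keep the feasible region inside a bounded box. A feasible, bounded LP attains a finite optimum at a vertex.

Evaluating z = 7x + 9y at each vertex:
  (0, 0): z = 0
  (5, 0): z = 35
  (0, 1.25): z = 11.25

Bounded optimum: z* = 35 at (5, 0).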